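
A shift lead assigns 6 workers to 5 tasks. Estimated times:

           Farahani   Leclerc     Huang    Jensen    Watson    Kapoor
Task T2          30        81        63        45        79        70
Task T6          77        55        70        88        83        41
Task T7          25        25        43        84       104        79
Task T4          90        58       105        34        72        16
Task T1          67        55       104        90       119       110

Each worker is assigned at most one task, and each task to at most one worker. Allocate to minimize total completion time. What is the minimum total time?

This is the linear assignment problem.
Optimal: Farahani→Task T2 (30 min), Kapoor→Task T6 (41 min), Huang→Task T7 (43 min), Jensen→Task T4 (34 min), Leclerc→Task T1 (55 min) — total 30+41+43+34+55 = 203 min.
Row-greedy (each worker in turn takes its cheapest remaining task) gives 296 min, worse by 93.
Swapping Jensen↔Leclerc (Jensen→Task T1 90 min, Leclerc→Task T4 58 min) adds 59.
Every other assignment is strictly worse.

Minimum total: 203 min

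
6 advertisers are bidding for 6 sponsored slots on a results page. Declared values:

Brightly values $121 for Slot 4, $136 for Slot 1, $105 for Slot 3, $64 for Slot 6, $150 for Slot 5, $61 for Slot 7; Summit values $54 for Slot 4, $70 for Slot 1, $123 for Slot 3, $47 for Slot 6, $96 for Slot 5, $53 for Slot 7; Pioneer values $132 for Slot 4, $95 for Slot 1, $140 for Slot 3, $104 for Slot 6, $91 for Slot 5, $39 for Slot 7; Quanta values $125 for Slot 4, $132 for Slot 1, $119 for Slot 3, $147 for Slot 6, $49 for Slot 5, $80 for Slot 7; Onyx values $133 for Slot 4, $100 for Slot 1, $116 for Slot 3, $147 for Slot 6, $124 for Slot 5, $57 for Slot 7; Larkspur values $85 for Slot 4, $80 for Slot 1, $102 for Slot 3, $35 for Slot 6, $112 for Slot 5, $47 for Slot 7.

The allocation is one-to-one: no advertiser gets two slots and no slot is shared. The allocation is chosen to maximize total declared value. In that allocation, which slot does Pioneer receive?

Pioneer receives Slot 4.

Optimal: Brightly→Slot 5 ($150), Summit→Slot 3 ($123), Pioneer→Slot 4 ($132), Quanta→Slot 1 ($132), Onyx→Slot 6 ($147), Larkspur→Slot 7 ($47) — total 150+123+132+132+147+47 = $731.
Column-greedy (each slot in turn goes to its best remaining advertiser) gives $721, worse by 10.
Next-best assignment: Brightly→Slot 1, Summit→Slot 3, Pioneer→Slot 4, Quanta→Slot 7, Onyx→Slot 6, Larkspur→Slot 5 = $730.
Pioneer's own top slot is Slot 3 ($140), but forcing Pioneer→Slot 3 and reassigning the rest optimally gives only $721 — worse by 10.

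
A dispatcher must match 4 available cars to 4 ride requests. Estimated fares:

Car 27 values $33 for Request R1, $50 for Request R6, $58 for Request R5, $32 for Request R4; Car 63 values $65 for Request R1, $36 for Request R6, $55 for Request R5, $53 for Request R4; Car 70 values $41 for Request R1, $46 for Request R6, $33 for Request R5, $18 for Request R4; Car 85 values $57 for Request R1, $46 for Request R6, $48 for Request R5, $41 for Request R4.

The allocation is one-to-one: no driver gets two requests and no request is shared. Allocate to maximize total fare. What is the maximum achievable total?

Treat this as an assignment problem: match each driver to one request.
Optimal: Car 27→Request R5 ($58), Car 63→Request R4 ($53), Car 70→Request R6 ($46), Car 85→Request R1 ($57) — total 58+53+46+57 = $214.
Row-greedy (each driver in turn takes its best remaining request) gives $210, worse by 4.
Next-best assignment: Car 27→Request R5, Car 63→Request R1, Car 70→Request R6, Car 85→Request R4 = $210.
Every other assignment is strictly worse.

Max total: $214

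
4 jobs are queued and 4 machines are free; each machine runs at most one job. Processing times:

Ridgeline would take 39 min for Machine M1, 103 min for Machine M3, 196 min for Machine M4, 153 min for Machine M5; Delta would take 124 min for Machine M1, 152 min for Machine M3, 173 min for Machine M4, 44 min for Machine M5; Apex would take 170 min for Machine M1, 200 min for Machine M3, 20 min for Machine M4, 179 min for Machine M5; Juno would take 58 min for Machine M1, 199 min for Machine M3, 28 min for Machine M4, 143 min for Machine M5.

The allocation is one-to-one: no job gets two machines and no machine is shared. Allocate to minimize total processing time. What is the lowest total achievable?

Min total: 225 min

Optimal: Ridgeline→Machine M3 (103 min), Delta→Machine M5 (44 min), Apex→Machine M4 (20 min), Juno→Machine M1 (58 min) — total 103+44+20+58 = 225 min.
Row-greedy (each job in turn takes its cheapest remaining machine) gives 302 min, worse by 77.
Swapping Juno↔Delta (Juno→Machine M5 143 min, Delta→Machine M1 124 min) adds 165.
No other one-to-one assignment undercuts 225 min.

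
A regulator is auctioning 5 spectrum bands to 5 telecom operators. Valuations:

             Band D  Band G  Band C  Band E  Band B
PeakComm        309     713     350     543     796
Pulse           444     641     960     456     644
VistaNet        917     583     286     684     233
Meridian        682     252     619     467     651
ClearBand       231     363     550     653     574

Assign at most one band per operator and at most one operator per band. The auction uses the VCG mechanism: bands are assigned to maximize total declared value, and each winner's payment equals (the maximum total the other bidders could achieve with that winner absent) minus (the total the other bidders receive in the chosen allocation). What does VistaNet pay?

VistaNet pays $114M.

Efficient allocation: PeakComm→Band G ($713M), Pulse→Band C ($960M), VistaNet→Band D ($917M), Meridian→Band B ($651M), ClearBand→Band E ($653M); total welfare W = $3894M.
VistaNet receives Band D at value $917M, so the others get W − 917 = $2977M.
Without VistaNet: best allocation of the remaining 4 bidders over all 5 bands is PeakComm→Band B ($796M), Pulse→Band C ($960M), Meridian→Band D ($682M), ClearBand→Band E ($653M), total $3091M.
VCG payment = (others' best without VistaNet) − (others' welfare with VistaNet) = 3091 − 2977 = $114M.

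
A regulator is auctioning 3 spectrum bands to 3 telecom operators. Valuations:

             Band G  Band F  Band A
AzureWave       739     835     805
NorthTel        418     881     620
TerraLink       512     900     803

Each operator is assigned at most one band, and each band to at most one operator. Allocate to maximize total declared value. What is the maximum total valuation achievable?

Treat this as an assignment problem: match each operator to one band.
Optimal: AzureWave→Band G ($739M), NorthTel→Band F ($881M), TerraLink→Band A ($803M) — total 739+881+803 = $2423M.
Column-greedy (each band in turn goes to its best remaining operator) gives $2259M, worse by 164.
Next-best assignment: AzureWave→Band G, NorthTel→Band A, TerraLink→Band F = $2259M.

Max total: $2423M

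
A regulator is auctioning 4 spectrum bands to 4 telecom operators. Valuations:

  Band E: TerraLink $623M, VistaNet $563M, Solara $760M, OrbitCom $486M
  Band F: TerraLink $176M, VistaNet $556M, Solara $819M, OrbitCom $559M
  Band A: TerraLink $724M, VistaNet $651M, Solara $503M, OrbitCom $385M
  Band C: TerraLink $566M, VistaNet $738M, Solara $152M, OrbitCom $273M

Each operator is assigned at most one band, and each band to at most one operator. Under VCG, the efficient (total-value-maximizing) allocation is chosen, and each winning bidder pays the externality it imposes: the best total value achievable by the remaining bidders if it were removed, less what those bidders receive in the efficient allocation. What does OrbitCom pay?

Efficient allocation: TerraLink→Band A ($724M), VistaNet→Band C ($738M), Solara→Band E ($760M), OrbitCom→Band F ($559M); total welfare W = $2781M.
OrbitCom receives Band F at value $559M, so the others get W − 559 = $2222M.
Without OrbitCom: best allocation of the remaining 3 bidders over all 4 bands is TerraLink→Band A ($724M), VistaNet→Band C ($738M), Solara→Band F ($819M), total $2281M.
VCG payment = (others' best without OrbitCom) − (others' welfare with OrbitCom) = 2281 − 2222 = $59M.

OrbitCom pays $59M.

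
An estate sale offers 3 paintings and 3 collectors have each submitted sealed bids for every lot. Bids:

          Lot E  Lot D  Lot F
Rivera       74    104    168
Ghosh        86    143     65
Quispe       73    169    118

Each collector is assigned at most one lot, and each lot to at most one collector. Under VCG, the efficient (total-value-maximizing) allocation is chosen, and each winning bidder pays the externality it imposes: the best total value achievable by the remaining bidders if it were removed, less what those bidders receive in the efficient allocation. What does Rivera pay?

Efficient allocation: Rivera→Lot F ($168), Ghosh→Lot E ($86), Quispe→Lot D ($169); total welfare W = $423.
Rivera receives Lot F at value $168, so the others get W − 168 = $255.
Without Rivera: best allocation of the remaining 2 bidders over all 3 lots is Ghosh→Lot D ($143), Quispe→Lot F ($118), total $261.
VCG payment = (others' best without Rivera) − (others' welfare with Rivera) = 261 − 255 = $6.

Rivera pays $6.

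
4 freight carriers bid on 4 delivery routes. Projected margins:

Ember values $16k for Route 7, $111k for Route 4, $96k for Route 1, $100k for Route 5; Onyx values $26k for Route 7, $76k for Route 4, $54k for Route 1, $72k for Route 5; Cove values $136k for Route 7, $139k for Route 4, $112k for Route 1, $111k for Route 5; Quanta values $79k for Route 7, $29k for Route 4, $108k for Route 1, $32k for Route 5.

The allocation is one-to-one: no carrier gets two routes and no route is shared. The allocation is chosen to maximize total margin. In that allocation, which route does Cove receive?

Optimal: Ember→Route 4 ($111k), Onyx→Route 5 ($72k), Cove→Route 7 ($136k), Quanta→Route 1 ($108k) — total 111+72+136+108 = $427k.
Max-entry greedy (repeatedly take the single best remaining cell) gives $373k, worse by 54.
Cove's own top route is Route 4 ($139k), but forcing Cove→Route 4 and reassigning the rest optimally gives only $386k — worse by 41.

Cove receives Route 7.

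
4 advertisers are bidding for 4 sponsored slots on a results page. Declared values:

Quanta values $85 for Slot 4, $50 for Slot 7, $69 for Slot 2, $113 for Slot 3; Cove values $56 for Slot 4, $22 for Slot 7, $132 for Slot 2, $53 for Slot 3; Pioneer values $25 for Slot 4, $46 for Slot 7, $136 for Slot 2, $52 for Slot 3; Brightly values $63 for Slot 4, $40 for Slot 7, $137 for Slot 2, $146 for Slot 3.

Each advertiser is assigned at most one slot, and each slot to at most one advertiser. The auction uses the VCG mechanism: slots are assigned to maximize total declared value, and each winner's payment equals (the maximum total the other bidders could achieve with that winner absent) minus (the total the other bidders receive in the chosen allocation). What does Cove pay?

Cove pays $90.

Efficient allocation: Quanta→Slot 4 ($85), Cove→Slot 2 ($132), Pioneer→Slot 7 ($46), Brightly→Slot 3 ($146); total welfare W = $409.
Cove receives Slot 2 at value $132, so the others get W − 132 = $277.
Without Cove: best allocation of the remaining 3 bidders over all 4 slots is Quanta→Slot 4 ($85), Pioneer→Slot 2 ($136), Brightly→Slot 3 ($146), total $367.
VCG payment = (others' best without Cove) − (others' welfare with Cove) = 367 − 277 = $90.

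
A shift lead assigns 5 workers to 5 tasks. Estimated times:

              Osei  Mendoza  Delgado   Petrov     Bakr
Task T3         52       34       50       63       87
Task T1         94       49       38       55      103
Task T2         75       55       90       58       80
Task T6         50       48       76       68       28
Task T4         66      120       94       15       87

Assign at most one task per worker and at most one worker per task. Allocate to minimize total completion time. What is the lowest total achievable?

Minimum total: 188 min

Optimal: Osei→Task T3 (52 min), Mendoza→Task T2 (55 min), Delgado→Task T1 (38 min), Petrov→Task T4 (15 min), Bakr→Task T6 (28 min) — total 52+55+38+15+28 = 188 min.
Row-greedy (each worker in turn takes its cheapest remaining task) gives 217 min, worse by 29.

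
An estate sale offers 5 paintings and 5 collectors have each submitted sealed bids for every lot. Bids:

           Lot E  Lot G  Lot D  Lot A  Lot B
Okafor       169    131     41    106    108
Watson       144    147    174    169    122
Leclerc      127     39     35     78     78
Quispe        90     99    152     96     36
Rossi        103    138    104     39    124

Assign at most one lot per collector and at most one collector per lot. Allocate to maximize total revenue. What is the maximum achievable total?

Maximum total: $706

Treat this as an assignment problem: match each collector to one lot.
Optimal: Okafor→Lot E ($169), Watson→Lot A ($169), Leclerc→Lot B ($78), Quispe→Lot D ($152), Rossi→Lot G ($138) — total 169+169+78+152+138 = $706.
Row-greedy (each collector in turn takes its best remaining lot) gives $644, worse by 62.
No other one-to-one assignment exceeds $706.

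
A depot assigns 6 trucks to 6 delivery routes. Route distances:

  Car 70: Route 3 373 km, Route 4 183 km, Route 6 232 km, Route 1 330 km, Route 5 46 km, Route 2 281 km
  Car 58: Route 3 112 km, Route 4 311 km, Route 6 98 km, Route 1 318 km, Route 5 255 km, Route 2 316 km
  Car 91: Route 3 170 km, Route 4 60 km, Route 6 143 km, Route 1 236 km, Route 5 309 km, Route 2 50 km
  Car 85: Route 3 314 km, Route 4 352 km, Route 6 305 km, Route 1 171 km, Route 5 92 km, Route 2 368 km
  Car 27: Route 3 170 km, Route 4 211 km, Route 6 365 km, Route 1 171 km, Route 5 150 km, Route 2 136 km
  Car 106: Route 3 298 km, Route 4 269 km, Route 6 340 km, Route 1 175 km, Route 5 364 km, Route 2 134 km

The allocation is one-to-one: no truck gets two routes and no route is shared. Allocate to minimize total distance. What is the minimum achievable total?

Optimal: Car 70→Route 5 (46 km), Car 58→Route 6 (98 km), Car 91→Route 4 (60 km), Car 85→Route 1 (171 km), Car 27→Route 3 (170 km), Car 106→Route 2 (134 km) — total 46+98+60+171+170+134 = 679 km.
Next-best assignment: Car 70→Route 4, Car 58→Route 6, Car 91→Route 2, Car 85→Route 5, Car 27→Route 3, Car 106→Route 1 = 768 km.
Swapping Car 58↔Car 70 (Car 58→Route 5 255 km, Car 70→Route 6 232 km) adds 343.

Minimum total: 679 km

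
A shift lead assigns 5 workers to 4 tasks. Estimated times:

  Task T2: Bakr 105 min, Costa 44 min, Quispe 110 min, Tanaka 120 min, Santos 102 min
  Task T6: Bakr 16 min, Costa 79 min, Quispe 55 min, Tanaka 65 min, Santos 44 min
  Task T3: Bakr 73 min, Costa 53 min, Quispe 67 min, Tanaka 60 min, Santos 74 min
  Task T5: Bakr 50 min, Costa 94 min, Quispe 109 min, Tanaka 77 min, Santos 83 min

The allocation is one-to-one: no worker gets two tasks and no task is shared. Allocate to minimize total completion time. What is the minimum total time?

Min total: 198 min

Optimal: Costa→Task T2 (44 min), Santos→Task T6 (44 min), Tanaka→Task T3 (60 min), Bakr→Task T5 (50 min) — total 44+44+60+50 = 198 min.
Next-best assignment: Costa→Task T2, Bakr→Task T6, Tanaka→Task T3, Santos→Task T5 = 203 min.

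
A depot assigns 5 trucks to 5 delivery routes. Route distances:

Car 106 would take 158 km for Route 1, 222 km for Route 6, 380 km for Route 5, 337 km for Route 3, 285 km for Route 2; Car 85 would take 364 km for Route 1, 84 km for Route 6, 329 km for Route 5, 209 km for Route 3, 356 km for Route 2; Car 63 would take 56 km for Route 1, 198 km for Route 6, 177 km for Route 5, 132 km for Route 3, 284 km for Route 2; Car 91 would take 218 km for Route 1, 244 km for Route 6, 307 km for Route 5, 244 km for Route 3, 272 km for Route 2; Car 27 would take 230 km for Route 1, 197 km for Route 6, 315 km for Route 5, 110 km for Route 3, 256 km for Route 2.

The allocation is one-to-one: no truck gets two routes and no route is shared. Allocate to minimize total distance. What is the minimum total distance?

Optimal: Car 106→Route 1 (158 km), Car 85→Route 6 (84 km), Car 63→Route 5 (177 km), Car 91→Route 2 (272 km), Car 27→Route 3 (110 km) — total 158+84+177+272+110 = 801 km.
Column-greedy (each route in turn goes to its cheapest remaining truck) gives 842 km, worse by 41.
Swapping Car 91↔Car 106 (Car 91→Route 1 218 km, Car 106→Route 2 285 km) adds 73.

Minimum total: 801 km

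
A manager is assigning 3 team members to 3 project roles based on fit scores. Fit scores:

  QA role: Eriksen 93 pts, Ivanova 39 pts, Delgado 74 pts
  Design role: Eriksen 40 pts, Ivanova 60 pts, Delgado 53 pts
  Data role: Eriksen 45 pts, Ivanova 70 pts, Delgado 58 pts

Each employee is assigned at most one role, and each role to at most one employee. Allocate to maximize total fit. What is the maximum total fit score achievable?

Optimal: Eriksen→QA role (93 pts), Ivanova→Data role (70 pts), Delgado→Design role (53 pts) — total 93+70+53 = 216 pts.
Column-greedy (each role in turn goes to its best remaining employee) gives 211 pts, worse by 5.
Checked against all permutations: 216 pts is optimal.

Maximum total: 216 pts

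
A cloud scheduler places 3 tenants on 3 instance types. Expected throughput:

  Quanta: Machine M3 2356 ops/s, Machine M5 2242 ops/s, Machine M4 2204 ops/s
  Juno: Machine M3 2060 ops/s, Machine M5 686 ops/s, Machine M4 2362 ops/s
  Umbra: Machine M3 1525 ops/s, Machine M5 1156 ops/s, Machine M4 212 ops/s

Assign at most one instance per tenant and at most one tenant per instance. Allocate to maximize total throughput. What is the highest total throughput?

This is a one-to-one assignment (maximum-weight bipartite matching).
Optimal: Quanta→Machine M5 (2242 ops/s), Juno→Machine M4 (2362 ops/s), Umbra→Machine M3 (1525 ops/s) — total 2242+2362+1525 = 6129 ops/s.
Column-greedy (each instance in turn goes to its best remaining tenant) gives 5874 ops/s, worse by 255.
Swapping Juno↔Quanta (Juno→Machine M5 686 ops/s, Quanta→Machine M4 2204 ops/s) loses 1714.
Checked against all permutations: 6129 ops/s is optimal.

Max total: 6129 ops/s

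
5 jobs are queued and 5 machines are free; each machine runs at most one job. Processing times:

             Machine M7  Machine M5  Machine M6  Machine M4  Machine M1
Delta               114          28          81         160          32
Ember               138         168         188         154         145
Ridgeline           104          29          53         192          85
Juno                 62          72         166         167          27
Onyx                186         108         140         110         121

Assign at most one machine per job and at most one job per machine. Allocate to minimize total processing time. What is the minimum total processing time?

Optimal: Delta→Machine M5 (28 min), Ember→Machine M7 (138 min), Ridgeline→Machine M6 (53 min), Juno→Machine M1 (27 min), Onyx→Machine M4 (110 min) — total 28+138+53+27+110 = 356 min.
Column-greedy (each machine in turn goes to its cheapest remaining job) gives 398 min, worse by 42.
Next-best assignment: Delta→Machine M6, Ember→Machine M7, Ridgeline→Machine M5, Juno→Machine M1, Onyx→Machine M4 = 385 min.
No other one-to-one assignment undercuts 356 min.

Min total: 356 min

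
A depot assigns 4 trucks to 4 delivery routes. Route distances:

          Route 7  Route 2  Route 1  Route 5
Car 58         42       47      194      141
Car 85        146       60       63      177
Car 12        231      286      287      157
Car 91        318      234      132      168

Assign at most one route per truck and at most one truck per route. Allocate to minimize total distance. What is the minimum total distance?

This is a one-to-one assignment (minimum-cost bipartite matching).
Optimal: Car 58→Route 7 (42 km), Car 85→Route 2 (60 km), Car 12→Route 5 (157 km), Car 91→Route 1 (132 km) — total 42+60+157+132 = 391 km.

Min total: 391 km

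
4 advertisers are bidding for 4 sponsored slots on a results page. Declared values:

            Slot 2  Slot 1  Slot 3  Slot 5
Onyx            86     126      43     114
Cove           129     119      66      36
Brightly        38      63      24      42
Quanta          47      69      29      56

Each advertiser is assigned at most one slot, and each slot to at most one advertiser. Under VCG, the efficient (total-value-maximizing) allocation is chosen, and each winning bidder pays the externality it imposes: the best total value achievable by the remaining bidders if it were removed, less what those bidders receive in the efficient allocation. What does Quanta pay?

Efficient allocation: Onyx→Slot 5 ($114), Cove→Slot 2 ($129), Brightly→Slot 3 ($24), Quanta→Slot 1 ($69); total welfare W = $336.
Quanta receives Slot 1 at value $69, so the others get W − 69 = $267.
Without Quanta: best allocation of the remaining 3 bidders over all 4 slots is Onyx→Slot 5 ($114), Cove→Slot 2 ($129), Brightly→Slot 1 ($63), total $306.
VCG payment = (others' best without Quanta) − (others' welfare with Quanta) = 306 − 267 = $39.

Quanta pays $39.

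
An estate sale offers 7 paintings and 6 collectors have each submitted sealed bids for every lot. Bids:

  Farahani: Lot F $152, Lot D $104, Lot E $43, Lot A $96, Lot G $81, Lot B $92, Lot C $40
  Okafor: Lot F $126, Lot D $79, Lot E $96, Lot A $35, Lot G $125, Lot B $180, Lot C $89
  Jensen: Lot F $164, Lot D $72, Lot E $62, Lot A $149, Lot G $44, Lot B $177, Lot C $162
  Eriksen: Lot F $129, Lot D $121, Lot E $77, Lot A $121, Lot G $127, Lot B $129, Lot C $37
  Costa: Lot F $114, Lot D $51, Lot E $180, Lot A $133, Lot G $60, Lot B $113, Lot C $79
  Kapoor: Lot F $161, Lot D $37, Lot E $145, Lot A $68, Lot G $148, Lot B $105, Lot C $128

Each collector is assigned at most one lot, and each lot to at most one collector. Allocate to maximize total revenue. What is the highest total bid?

Treat this as an assignment problem: match each collector to one lot.
Optimal: Farahani→Lot F ($152), Okafor→Lot B ($180), Jensen→Lot C ($162), Eriksen→Lot D ($121), Costa→Lot E ($180), Kapoor→Lot G ($148) — total 152+180+162+121+180+148 = $943.
Row-greedy (each collector in turn takes its best remaining lot) gives $869, worse by 74.

Maximum total: $943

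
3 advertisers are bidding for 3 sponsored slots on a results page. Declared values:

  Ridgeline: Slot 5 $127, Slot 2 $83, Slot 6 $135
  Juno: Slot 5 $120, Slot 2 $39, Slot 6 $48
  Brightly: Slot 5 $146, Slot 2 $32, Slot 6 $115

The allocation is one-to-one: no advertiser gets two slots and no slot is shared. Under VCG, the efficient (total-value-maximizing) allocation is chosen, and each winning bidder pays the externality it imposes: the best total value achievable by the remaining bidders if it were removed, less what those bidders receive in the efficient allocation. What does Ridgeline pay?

Ridgeline pays $50.

Efficient allocation: Ridgeline→Slot 6 ($135), Juno→Slot 2 ($39), Brightly→Slot 5 ($146); total welfare W = $320.
Ridgeline receives Slot 6 at value $135, so the others get W − 135 = $185.
Without Ridgeline: best allocation of the remaining 2 bidders over all 3 slots is Juno→Slot 5 ($120), Brightly→Slot 6 ($115), total $235.
VCG payment = (others' best without Ridgeline) − (others' welfare with Ridgeline) = 235 − 185 = $50.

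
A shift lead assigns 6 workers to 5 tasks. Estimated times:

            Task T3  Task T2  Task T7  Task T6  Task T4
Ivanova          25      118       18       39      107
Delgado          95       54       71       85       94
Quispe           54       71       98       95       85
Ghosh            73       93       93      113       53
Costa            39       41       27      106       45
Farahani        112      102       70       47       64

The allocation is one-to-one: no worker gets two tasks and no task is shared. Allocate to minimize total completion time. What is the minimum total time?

Min total: 206 min

Optimal: Ivanova→Task T3 (25 min), Delgado→Task T2 (54 min), Costa→Task T7 (27 min), Farahani→Task T6 (47 min), Ghosh→Task T4 (53 min) — total 25+54+27+47+53 = 206 min.
Min-entry greedy (repeatedly take the single cheapest remaining cell) gives 211 min, worse by 5.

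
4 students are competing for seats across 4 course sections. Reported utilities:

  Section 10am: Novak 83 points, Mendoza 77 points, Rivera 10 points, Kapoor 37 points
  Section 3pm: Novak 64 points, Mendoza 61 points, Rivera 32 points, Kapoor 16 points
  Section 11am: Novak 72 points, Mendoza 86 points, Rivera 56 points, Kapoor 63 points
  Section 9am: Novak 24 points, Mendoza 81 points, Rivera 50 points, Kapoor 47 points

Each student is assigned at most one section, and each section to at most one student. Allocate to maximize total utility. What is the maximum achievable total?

Max total: 259 points

Treat this as an assignment problem: match each student to one section.
Optimal: Novak→Section 10am (83 points), Mendoza→Section 9am (81 points), Rivera→Section 3pm (32 points), Kapoor→Section 11am (63 points) — total 83+81+32+63 = 259 points.
Column-greedy (each section in turn goes to its best remaining student) gives 257 points, worse by 2.
Swapping Novak↔Kapoor (Novak→Section 11am 72 points, Kapoor→Section 10am 37 points) loses 37.
Every other assignment is strictly worse.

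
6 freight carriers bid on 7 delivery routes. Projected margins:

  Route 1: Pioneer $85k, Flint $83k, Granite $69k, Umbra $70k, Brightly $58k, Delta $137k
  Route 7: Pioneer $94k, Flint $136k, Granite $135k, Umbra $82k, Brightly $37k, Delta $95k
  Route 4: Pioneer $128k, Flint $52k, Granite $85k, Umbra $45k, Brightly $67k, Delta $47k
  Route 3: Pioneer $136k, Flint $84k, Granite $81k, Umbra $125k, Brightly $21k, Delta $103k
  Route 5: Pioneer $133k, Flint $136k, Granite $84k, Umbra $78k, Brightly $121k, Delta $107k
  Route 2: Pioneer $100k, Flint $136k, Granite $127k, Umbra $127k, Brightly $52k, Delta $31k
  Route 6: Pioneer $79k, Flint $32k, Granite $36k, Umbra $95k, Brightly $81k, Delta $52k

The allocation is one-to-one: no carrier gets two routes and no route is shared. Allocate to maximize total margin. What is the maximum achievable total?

Optimal: Pioneer→Route 4 ($128k), Flint→Route 2 ($136k), Granite→Route 7 ($135k), Umbra→Route 3 ($125k), Brightly→Route 5 ($121k), Delta→Route 1 ($137k) — total 128+136+135+125+121+137 = $782k.
Column-greedy (each route in turn goes to its best remaining carrier) gives $774k, worse by 8.

Max total: $782k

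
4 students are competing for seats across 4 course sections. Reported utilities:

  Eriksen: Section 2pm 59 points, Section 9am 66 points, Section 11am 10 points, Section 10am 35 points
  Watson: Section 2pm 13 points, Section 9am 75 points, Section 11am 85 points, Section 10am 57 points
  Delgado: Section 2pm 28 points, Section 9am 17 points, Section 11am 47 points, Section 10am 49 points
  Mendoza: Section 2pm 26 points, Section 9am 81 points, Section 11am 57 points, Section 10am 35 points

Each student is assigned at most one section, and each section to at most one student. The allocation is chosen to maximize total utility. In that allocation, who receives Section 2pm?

Eriksen receives Section 2pm.

Optimal: Eriksen→Section 2pm (59 points), Watson→Section 11am (85 points), Delgado→Section 10am (49 points), Mendoza→Section 9am (81 points) — total 59+85+49+81 = 274 points.
Row-greedy (each student in turn takes its best remaining section) gives 226 points, worse by 48.
Eriksen's own top section is Section 9am (66 points), but forcing Eriksen→Section 9am and reassigning the rest optimally gives only 226 points — worse by 48.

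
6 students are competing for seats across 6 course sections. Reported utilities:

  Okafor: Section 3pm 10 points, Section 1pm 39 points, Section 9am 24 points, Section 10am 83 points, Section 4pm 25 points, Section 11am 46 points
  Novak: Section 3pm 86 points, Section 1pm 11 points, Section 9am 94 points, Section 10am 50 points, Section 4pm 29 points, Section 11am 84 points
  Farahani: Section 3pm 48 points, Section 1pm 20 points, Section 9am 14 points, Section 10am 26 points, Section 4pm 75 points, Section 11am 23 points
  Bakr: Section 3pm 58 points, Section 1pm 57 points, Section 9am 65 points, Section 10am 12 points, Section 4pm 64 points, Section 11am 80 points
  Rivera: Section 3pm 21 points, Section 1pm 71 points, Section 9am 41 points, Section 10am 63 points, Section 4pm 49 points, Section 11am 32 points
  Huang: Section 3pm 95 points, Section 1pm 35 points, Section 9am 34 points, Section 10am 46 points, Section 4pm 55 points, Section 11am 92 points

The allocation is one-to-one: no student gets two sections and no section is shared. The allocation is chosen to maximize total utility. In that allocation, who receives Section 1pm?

Optimal: Okafor→Section 10am (83 points), Novak→Section 9am (94 points), Farahani→Section 4pm (75 points), Bakr→Section 11am (80 points), Rivera→Section 1pm (71 points), Huang→Section 3pm (95 points) — total 83+94+75+80+71+95 = 498 points.

Rivera receives Section 1pm.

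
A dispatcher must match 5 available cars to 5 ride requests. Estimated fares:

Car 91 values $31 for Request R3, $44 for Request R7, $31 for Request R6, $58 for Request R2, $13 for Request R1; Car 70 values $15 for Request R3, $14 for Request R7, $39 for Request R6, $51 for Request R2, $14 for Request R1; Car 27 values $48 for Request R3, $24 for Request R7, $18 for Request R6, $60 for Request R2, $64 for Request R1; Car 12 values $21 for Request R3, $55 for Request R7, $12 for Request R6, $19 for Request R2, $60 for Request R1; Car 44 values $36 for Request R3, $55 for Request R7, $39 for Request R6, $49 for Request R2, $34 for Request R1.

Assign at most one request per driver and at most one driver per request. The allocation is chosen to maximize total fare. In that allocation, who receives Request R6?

Car 70 receives Request R6.

Treat this as an assignment problem: match each driver to one request.
Optimal: Car 91→Request R2 ($58), Car 70→Request R6 ($39), Car 27→Request R3 ($48), Car 12→Request R1 ($60), Car 44→Request R7 ($55) — total 58+39+48+60+55 = $260.
Max-entry greedy (repeatedly take the single best remaining cell) gives $252, worse by 8.
Next-best assignment: Car 91→Request R2, Car 70→Request R6, Car 27→Request R1, Car 12→Request R7, Car 44→Request R3 = $252.
Car 70's own top request is Request R2 ($51), but forcing Car 70→Request R2 and reassigning the rest optimally gives only $245 — worse by 15.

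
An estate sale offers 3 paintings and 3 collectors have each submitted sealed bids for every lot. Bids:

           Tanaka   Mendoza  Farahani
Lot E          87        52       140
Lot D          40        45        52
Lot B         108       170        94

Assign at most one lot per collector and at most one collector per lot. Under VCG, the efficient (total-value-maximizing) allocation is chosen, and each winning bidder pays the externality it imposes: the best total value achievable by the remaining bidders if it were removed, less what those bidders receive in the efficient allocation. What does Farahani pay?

Efficient allocation: Tanaka→Lot D ($40), Mendoza→Lot B ($170), Farahani→Lot E ($140); total welfare W = $350.
Farahani receives Lot E at value $140, so the others get W − 140 = $210.
Without Farahani: best allocation of the remaining 2 bidders over all 3 lots is Tanaka→Lot E ($87), Mendoza→Lot B ($170), total $257.
VCG payment = (others' best without Farahani) − (others' welfare with Farahani) = 257 − 210 = $47.

Farahani pays $47.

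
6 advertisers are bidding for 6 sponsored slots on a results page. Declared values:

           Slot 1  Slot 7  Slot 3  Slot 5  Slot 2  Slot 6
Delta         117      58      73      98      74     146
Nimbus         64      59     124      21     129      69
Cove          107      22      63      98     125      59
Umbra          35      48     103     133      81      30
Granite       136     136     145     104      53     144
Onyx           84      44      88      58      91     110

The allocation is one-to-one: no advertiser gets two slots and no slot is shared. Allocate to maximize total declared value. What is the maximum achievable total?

Optimal: Delta→Slot 6 ($146), Nimbus→Slot 3 ($124), Cove→Slot 2 ($125), Umbra→Slot 5 ($133), Granite→Slot 7 ($136), Onyx→Slot 1 ($84) — total 146+124+125+133+136+84 = $748.
Next-best assignment: Delta→Slot 1, Nimbus→Slot 3, Cove→Slot 2, Umbra→Slot 5, Granite→Slot 7, Onyx→Slot 6 = $745.

Max total: $748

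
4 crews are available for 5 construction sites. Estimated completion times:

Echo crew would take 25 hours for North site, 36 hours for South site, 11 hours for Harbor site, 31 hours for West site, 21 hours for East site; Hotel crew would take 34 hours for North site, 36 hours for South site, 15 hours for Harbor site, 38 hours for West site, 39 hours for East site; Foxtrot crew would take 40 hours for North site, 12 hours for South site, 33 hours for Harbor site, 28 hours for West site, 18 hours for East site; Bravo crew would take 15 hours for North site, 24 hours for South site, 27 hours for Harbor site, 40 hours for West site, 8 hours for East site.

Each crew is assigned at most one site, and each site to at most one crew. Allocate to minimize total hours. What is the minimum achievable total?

Minimum total: 60 hours

Optimal: Echo crew→North site (25 hours), Hotel crew→Harbor site (15 hours), Foxtrot crew→South site (12 hours), Bravo crew→East site (8 hours) — total 25+15+12+8 = 60 hours.
Min-entry greedy (repeatedly take the single cheapest remaining cell) gives 65 hours, worse by 5.
Next-best assignment: Echo crew→East site, Hotel crew→Harbor site, Foxtrot crew→South site, Bravo crew→North site = 63 hours.
No other one-to-one assignment undercuts 60 hours.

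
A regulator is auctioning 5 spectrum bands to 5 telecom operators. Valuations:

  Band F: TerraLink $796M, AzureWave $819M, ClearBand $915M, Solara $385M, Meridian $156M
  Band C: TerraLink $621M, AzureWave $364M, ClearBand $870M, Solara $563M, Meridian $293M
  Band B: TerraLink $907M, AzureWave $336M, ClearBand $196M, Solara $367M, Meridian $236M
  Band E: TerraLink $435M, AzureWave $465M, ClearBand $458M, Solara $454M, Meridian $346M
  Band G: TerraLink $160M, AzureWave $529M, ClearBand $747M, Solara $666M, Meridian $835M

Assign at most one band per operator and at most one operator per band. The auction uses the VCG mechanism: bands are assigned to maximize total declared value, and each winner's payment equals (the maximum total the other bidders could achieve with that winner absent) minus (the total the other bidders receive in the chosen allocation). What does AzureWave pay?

AzureWave pays $154M.

Efficient allocation: TerraLink→Band B ($907M), AzureWave→Band F ($819M), ClearBand→Band C ($870M), Solara→Band E ($454M), Meridian→Band G ($835M); total welfare W = $3885M.
AzureWave receives Band F at value $819M, so the others get W − 819 = $3066M.
Without AzureWave: best allocation of the remaining 4 bidders over all 5 bands is TerraLink→Band B ($907M), ClearBand→Band F ($915M), Solara→Band C ($563M), Meridian→Band G ($835M), total $3220M.
VCG payment = (others' best without AzureWave) − (others' welfare with AzureWave) = 3220 − 3066 = $154M.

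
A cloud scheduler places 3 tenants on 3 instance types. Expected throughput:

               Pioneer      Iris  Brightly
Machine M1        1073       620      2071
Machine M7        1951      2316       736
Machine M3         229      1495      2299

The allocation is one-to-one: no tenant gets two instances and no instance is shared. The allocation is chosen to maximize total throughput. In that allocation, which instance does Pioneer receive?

Pioneer receives Machine M1.

This is the linear assignment problem.
Optimal: Pioneer→Machine M1 (1073 ops/s), Iris→Machine M7 (2316 ops/s), Brightly→Machine M3 (2299 ops/s) — total 1073+2316+2299 = 5688 ops/s.
Next-best assignment: Pioneer→Machine M7, Iris→Machine M3, Brightly→Machine M1 = 5517 ops/s.
Pioneer's own top instance is Machine M7 (1951 ops/s), but forcing Pioneer→Machine M7 and reassigning the rest optimally gives only 5517 ops/s — worse by 171.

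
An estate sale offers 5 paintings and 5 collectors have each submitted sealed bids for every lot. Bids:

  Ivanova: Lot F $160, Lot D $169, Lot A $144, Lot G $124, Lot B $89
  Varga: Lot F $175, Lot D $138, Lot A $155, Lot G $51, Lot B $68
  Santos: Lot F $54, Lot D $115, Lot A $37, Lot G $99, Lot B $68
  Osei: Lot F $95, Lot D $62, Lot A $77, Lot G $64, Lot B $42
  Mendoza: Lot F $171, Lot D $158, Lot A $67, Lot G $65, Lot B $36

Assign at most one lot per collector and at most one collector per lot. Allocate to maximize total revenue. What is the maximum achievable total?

Maximum total: $636

This is a one-to-one assignment (maximum-weight bipartite matching).
Optimal: Ivanova→Lot D ($169), Varga→Lot A ($155), Santos→Lot G ($99), Osei→Lot B ($42), Mendoza→Lot F ($171) — total 169+155+99+42+171 = $636.
Row-greedy (each collector in turn takes its best remaining lot) gives $556, worse by 80.
Next-best assignment: Ivanova→Lot D, Varga→Lot A, Santos→Lot B, Osei→Lot G, Mendoza→Lot F = $627.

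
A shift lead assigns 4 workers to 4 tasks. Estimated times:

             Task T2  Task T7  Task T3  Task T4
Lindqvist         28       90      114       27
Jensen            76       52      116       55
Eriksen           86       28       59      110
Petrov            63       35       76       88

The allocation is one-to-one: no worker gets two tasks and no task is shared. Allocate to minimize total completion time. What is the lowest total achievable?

Minimum total: 177 min

This is the linear assignment problem.
Optimal: Lindqvist→Task T2 (28 min), Jensen→Task T4 (55 min), Eriksen→Task T3 (59 min), Petrov→Task T7 (35 min) — total 28+55+59+35 = 177 min.
Row-greedy (each worker in turn takes its cheapest remaining task) gives 201 min, worse by 24.
Next-best assignment: Lindqvist→Task T2, Jensen→Task T4, Eriksen→Task T7, Petrov→Task T3 = 187 min.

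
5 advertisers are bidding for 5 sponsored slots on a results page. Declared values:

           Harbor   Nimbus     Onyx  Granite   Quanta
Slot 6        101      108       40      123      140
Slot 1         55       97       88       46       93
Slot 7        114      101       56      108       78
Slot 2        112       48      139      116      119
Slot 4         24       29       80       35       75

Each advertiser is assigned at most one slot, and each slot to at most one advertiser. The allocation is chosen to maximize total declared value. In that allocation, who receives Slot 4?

Optimal: Harbor→Slot 7 ($114), Nimbus→Slot 1 ($97), Onyx→Slot 2 ($139), Granite→Slot 6 ($123), Quanta→Slot 4 ($75) — total 114+97+139+123+75 = $548.
Row-greedy (each advertiser in turn takes its best remaining slot) gives $482, worse by 66.
Quanta's own top slot is Slot 6 ($140), but forcing Quanta→Slot 6 and reassigning the rest optimally gives only $547 — worse by 1.

Quanta receives Slot 4.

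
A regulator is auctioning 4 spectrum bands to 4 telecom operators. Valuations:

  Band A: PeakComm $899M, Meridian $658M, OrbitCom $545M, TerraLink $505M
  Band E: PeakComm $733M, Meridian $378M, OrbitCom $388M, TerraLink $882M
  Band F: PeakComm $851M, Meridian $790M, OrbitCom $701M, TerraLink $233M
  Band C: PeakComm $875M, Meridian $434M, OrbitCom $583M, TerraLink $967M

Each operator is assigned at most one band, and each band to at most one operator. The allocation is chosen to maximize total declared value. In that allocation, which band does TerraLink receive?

Optimal: PeakComm→Band A ($899M), Meridian→Band F ($790M), OrbitCom→Band C ($583M), TerraLink→Band E ($882M) — total 899+790+583+882 = $3154M.
Max-entry greedy (repeatedly take the single best remaining cell) gives $3044M, worse by 110.
TerraLink's own top band is Band C ($967M), but forcing TerraLink→Band C and reassigning the rest optimally gives only $3059M — worse by 95.

TerraLink receives Band E.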